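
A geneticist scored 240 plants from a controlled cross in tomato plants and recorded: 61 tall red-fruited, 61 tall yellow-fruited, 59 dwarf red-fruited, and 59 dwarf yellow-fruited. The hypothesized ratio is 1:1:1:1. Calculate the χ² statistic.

0.067

Expected counts for N = 240 under a 1:1:1:1 ratio (total parts = 4):
  tall red-fruited: 240 × 1/4 = 60
  tall yellow-fruited: 240 × 1/4 = 60
  dwarf red-fruited: 240 × 1/4 = 60
  dwarf yellow-fruited: 240 × 1/4 = 60
χ² = Σ (O − E)² / E
  tall red-fruited: (61 − 60)² / 60 = 0.0167
  tall yellow-fruited: (61 − 60)² / 60 = 0.0167
  dwarf red-fruited: (59 − 60)² / 60 = 0.0167
  dwarf yellow-fruited: (59 − 60)² / 60 = 0.0167
χ² = 0.0167 + 0.0167 + 0.0167 + 0.0167 = 0.0668 ≈ 0.067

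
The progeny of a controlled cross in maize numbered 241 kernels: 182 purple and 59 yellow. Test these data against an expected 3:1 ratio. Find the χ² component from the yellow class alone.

The 3:1 ratio has 4 parts, so with N = 241 the expected counts are:
  purple: 241 × 3/4 = 180.75
  yellow: 241 × 1/4 = 60.25
Contribution of yellow: (59 − 60.25)² / 60.25 = 0.0259

0.026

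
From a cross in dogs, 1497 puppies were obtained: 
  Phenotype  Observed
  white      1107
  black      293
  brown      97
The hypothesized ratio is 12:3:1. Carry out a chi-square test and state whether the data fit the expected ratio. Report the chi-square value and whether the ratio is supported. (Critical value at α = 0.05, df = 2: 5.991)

The 12:3:1 ratio has 16 parts, so with N = 1497 the expected counts are:
  white: 1497 × 12/16 = 1122.75
  black: 1497 × 3/16 = 280.6875
  brown: 1497 × 1/16 = 93.5625
χ² = Σ (O − E)² / E
  white: (1107 − 1122.75)² / 1122.75 = 0.2209
  black: (293 − 280.6875)² / 280.6875 = 0.5401
  brown: (97 − 93.5625)² / 93.5625 = 0.1263
χ² = 0.2209 + 0.5401 + 0.1263 = 0.8873 ≈ 0.887
Degrees of freedom = 3 − 1 = 2; critical value at α = 0.05 is 5.991.
Since 0.887 < 5.991, we fail to reject the null hypothesis — the data are consistent with the 12:3:1 ratio.

0.887; consistent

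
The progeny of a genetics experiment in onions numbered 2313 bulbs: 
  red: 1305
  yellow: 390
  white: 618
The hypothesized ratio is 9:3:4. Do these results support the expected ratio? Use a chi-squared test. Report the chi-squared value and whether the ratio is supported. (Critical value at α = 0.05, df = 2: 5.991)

7.145; not consistent

Expected counts for N = 2313 under a 9:3:4 ratio (total parts = 16):
  red: 2313 × 9/16 = 1301.0625
  yellow: 2313 × 3/16 = 433.6875
  white: 2313 × 4/16 = 578.25
χ² = Σ (O − E)² / E
  red: (1305 − 1301.0625)² / 1301.0625 = 0.0119
  yellow: (390 − 433.6875)² / 433.6875 = 4.4009
  white: (618 − 578.25)² / 578.25 = 2.7325
χ² = 0.0119 + 4.4009 + 2.7325 = 7.1453 ≈ 7.145
Degrees of freedom = 3 − 1 = 2; critical value at α = 0.05 is 5.991.
Since 7.145 > 5.991, we reject the null hypothesis — the data do not fit the 9:3:4 ratio.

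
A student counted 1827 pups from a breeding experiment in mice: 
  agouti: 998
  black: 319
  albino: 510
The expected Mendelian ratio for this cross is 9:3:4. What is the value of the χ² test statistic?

8.686

The 9:3:4 ratio has 16 parts, so with N = 1827 the expected counts are:
  agouti: 1827 × 9/16 = 1027.6875
  black: 1827 × 3/16 = 342.5625
  albino: 1827 × 4/16 = 456.75
χ² = Σ (O − E)² / E
  agouti: (998 − 1027.6875)² / 1027.6875 = 0.8576
  black: (319 − 342.5625)² / 342.5625 = 1.6207
  albino: (510 − 456.75)² / 456.75 = 6.2081
χ² = 0.8576 + 1.6207 + 6.2081 = 8.6864 ≈ 8.686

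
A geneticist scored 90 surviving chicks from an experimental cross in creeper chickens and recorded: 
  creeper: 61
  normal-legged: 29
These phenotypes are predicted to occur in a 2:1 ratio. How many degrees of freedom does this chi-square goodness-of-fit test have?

1

A goodness-of-fit test with 2 phenotype classes has df = 2 − 1 = 1.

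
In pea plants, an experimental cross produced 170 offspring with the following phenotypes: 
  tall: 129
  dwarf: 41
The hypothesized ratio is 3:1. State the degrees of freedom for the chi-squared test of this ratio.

A goodness-of-fit test with 2 phenotype classes has df = 2 − 1 = 1.

1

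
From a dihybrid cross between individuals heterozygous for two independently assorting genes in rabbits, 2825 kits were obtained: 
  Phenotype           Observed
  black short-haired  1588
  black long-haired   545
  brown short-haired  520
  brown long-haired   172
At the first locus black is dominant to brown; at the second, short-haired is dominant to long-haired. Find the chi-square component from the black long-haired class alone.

A dihybrid F₂ with independent assortment and complete dominance at both loci gives a 9:3:3:1 phenotypic ratio.
Expected counts for N = 2825 under a 9:3:3:1 ratio (total parts = 16):
  black short-haired: 2825 × 9/16 = 1589.0625
  black long-haired: 2825 × 3/16 = 529.6875
  brown short-haired: 2825 × 3/16 = 529.6875
  brown long-haired: 2825 × 1/16 = 176.5625
Contribution of black long-haired: (545 − 529.6875)² / 529.6875 = 0.4427

0.443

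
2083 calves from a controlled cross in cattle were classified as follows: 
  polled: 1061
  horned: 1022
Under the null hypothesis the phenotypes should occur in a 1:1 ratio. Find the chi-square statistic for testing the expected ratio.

Total ratio parts = 2. Expected numbers out of 2083:
  polled: 2083 × 1/2 = 1041.5
  horned: 2083 × 1/2 = 1041.5
χ² = Σ (O − E)² / E
  polled: (1061 − 1041.5)² / 1041.5 = 0.3651
  horned: (1022 − 1041.5)² / 1041.5 = 0.3651
χ² = 0.3651 + 0.3651 = 0.7302 ≈ 0.730

0.730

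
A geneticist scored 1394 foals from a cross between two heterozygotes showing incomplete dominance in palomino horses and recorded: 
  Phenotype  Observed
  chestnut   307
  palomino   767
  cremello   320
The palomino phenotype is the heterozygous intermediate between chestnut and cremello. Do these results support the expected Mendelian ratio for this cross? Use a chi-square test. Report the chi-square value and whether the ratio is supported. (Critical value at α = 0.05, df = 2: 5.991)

With incomplete dominance, a heterozygote × heterozygote cross gives a 1:2:1 phenotypic ratio.
Expected counts for N = 1394 under a 1:2:1 ratio (total parts = 4):
  chestnut: 1394 × 1/4 = 348.5
  palomino: 1394 × 2/4 = 697
  cremello: 1394 × 1/4 = 348.5
χ² = Σ (O − E)² / E
  chestnut: (307 − 348.5)² / 348.5 = 4.9419
  palomino: (767 − 697)² / 697 = 7.0301
  cremello: (320 − 348.5)² / 348.5 = 2.3307
χ² = 4.9419 + 7.0301 + 2.3307 = 14.3027 ≈ 14.303
Degrees of freedom = 3 − 1 = 2; critical value at α = 0.05 is 5.991.
Since 14.303 > 5.991, we reject the null hypothesis — the data do not fit the 1:2:1 ratio.

14.303; not consistent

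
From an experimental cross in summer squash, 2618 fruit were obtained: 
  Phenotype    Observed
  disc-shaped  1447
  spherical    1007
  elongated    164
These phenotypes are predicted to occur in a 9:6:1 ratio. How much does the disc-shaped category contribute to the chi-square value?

The 9:6:1 ratio has 16 parts, so with N = 2618 the expected counts are:
  disc-shaped: 2618 × 9/16 = 1472.625
  spherical: 2618 × 6/16 = 981.75
  elongated: 2618 × 1/16 = 163.625
Contribution of disc-shaped: (1447 − 1472.625)² / 1472.625 = 0.4459

0.446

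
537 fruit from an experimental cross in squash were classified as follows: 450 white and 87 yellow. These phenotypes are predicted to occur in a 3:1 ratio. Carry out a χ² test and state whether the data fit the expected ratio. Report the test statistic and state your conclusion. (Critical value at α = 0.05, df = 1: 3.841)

22.173; not consistent

Under the 3:1 hypothesis (Σ ratio = 4, N = 537):
  white: 537 × 3/4 = 402.75
  yellow: 537 × 1/4 = 134.25
χ² = Σ (O − E)² / E
  white: (450 − 402.75)² / 402.75 = 5.5433
  yellow: (87 − 134.25)² / 134.25 = 16.6299
χ² = 5.5433 + 16.6299 = 22.1732 ≈ 22.173
Degrees of freedom = 2 − 1 = 1; critical value at α = 0.05 is 3.841.
Since 22.173 > 3.841, we reject the null hypothesis — the data do not fit the 3:1 ratio.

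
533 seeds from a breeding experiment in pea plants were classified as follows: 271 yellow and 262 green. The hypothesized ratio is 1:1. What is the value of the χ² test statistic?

0.152

Under the 1:1 hypothesis (Σ ratio = 2, N = 533):
  yellow: 533 × 1/2 = 266.5
  green: 533 × 1/2 = 266.5
χ² = Σ (O − E)² / E
  yellow: (271 − 266.5)² / 266.5 = 0.0760
  green: (262 − 266.5)² / 266.5 = 0.0760
χ² = 0.0760 + 0.0760 = 0.152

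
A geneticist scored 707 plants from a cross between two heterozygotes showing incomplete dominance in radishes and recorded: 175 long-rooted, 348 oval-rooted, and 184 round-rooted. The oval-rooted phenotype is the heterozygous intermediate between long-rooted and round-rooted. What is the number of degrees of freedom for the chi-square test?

With incomplete dominance, a heterozygote × heterozygote cross gives a 1:2:1 phenotypic ratio.
A goodness-of-fit test with 3 phenotype classes has df = 3 − 1 = 2.

2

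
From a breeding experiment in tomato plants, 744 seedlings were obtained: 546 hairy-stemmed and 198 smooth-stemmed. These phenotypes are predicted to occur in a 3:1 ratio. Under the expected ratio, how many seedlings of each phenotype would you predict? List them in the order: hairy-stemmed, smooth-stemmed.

The 3:1 ratio has 4 parts, so with N = 744 the expected counts are:
  hairy-stemmed: 744 × 3/4 = 558
  smooth-stemmed: 744 × 1/4 = 186

558, 186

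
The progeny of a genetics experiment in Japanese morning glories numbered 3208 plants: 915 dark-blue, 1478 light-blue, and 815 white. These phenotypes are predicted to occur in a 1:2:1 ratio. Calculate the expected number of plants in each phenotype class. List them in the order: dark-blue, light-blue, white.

802, 1604, 802

Total ratio parts = 4. Expected numbers out of 3208:
  dark-blue: 3208 × 1/4 = 802
  light-blue: 3208 × 2/4 = 1604
  white: 3208 × 1/4 = 802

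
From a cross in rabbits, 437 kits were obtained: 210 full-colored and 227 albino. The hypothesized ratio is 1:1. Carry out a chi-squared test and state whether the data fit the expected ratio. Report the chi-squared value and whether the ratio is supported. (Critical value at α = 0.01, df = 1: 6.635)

The 1:1 ratio has 2 parts, so with N = 437 the expected counts are:
  full-colored: 437 × 1/2 = 218.5
  albino: 437 × 1/2 = 218.5
χ² = Σ (O − E)² / E
  full-colored: (210 − 218.5)² / 218.5 = 0.3307
  albino: (227 − 218.5)² / 218.5 = 0.3307
χ² = 0.3307 + 0.3307 = 0.6614 ≈ 0.661
Degrees of freedom = 2 − 1 = 1; critical value at α = 0.01 is 6.635.
Since 0.661 < 6.635, we fail to reject the null hypothesis — the data are consistent with the 1:1 ratio.

0.661; consistent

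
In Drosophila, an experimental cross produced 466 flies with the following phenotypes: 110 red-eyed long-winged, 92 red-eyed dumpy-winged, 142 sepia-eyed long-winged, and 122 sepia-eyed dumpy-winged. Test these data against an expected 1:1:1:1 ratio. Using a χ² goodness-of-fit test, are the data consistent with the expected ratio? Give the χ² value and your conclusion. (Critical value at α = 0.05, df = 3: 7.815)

Expected counts for N = 466 under a 1:1:1:1 ratio (total parts = 4):
  red-eyed long-winged: 466 × 1/4 = 116.5
  red-eyed dumpy-winged: 466 × 1/4 = 116.5
  sepia-eyed long-winged: 466 × 1/4 = 116.5
  sepia-eyed dumpy-winged: 466 × 1/4 = 116.5
χ² = Σ (O − E)² / E
  red-eyed long-winged: (110 − 116.5)² / 116.5 = 0.3627
  red-eyed dumpy-winged: (92 − 116.5)² / 116.5 = 5.1524
  sepia-eyed long-winged: (142 − 116.5)² / 116.5 = 5.5815
  sepia-eyed dumpy-winged: (122 − 116.5)² / 116.5 = 0.2597
χ² = 0.3627 + 5.1524 + 5.5815 + 0.2597 = 11.3563 ≈ 11.356
Degrees of freedom = 4 − 1 = 3; critical value at α = 0.05 is 7.815.
Since 11.356 > 7.815, we reject the null hypothesis — the data do not fit the 1:1:1:1 ratio.

11.356; not consistent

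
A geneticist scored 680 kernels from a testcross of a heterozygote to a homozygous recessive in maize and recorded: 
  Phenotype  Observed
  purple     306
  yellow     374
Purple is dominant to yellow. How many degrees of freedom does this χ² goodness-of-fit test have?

1

A testcross of a heterozygote (Aa × aa) gives a 1:1 phenotypic ratio.
A goodness-of-fit test with 2 phenotype classes has df = 2 − 1 = 1.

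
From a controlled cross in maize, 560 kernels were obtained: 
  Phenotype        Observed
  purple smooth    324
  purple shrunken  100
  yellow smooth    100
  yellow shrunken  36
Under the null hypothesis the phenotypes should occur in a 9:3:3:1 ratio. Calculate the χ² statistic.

0.762

Total ratio parts = 16. Expected numbers out of 560:
  purple smooth: 560 × 9/16 = 315
  purple shrunken: 560 × 3/16 = 105
  yellow smooth: 560 × 3/16 = 105
  yellow shrunken: 560 × 1/16 = 35
χ² = Σ (O − E)² / E
  purple smooth: (324 − 315)² / 315 = 0.2571
  purple shrunken: (100 − 105)² / 105 = 0.2381
  yellow smooth: (100 − 105)² / 105 = 0.2381
  yellow shrunken: (36 − 35)² / 35 = 0.0286
χ² = 0.2571 + 0.2381 + 0.2381 + 0.0286 = 0.7619 ≈ 0.762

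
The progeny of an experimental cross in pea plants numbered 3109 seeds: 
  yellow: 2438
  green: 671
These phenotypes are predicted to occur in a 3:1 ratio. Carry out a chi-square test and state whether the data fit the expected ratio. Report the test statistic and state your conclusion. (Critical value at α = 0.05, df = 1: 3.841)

19.366; not consistent

Total ratio parts = 4. Expected numbers out of 3109:
  yellow: 3109 × 3/4 = 2331.75
  green: 3109 × 1/4 = 777.25
χ² = Σ (O − E)² / E
  yellow: (2438 − 2331.75)² / 2331.75 = 4.8415
  green: (671 − 777.25)² / 777.25 = 14.5244
χ² = 4.8415 + 14.5244 = 19.3659 ≈ 19.366
Degrees of freedom = 2 − 1 = 1; critical value at α = 0.05 is 3.841.
Since 19.366 > 3.841, we reject the null hypothesis — the data do not fit the 3:1 ratio.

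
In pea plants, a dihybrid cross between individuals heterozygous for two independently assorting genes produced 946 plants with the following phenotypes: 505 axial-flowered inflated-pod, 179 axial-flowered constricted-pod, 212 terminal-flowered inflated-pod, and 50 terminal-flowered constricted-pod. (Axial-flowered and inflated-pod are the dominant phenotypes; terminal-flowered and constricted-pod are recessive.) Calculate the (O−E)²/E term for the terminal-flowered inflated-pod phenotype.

6.759

A dihybrid F₂ with independent assortment and complete dominance at both loci gives a 9:3:3:1 phenotypic ratio.
Under the 9:3:3:1 hypothesis (Σ ratio = 16, N = 946):
  axial-flowered inflated-pod: 946 × 9/16 = 532.125
  axial-flowered constricted-pod: 946 × 3/16 = 177.375
  terminal-flowered inflated-pod: 946 × 3/16 = 177.375
  terminal-flowered constricted-pod: 946 × 1/16 = 59.125
Contribution of terminal-flowered inflated-pod: (212 − 177.375)² / 177.375 = 6.7591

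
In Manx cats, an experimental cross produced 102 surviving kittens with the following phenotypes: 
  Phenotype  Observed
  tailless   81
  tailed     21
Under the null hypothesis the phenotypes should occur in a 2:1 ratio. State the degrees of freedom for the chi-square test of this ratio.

A goodness-of-fit test with 2 phenotype classes has df = 2 − 1 = 1.

1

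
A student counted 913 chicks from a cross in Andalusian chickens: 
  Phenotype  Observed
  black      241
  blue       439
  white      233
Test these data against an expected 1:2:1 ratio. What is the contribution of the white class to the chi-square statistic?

0.099

Under the 1:2:1 hypothesis (Σ ratio = 4, N = 913):
  black: 913 × 1/4 = 228.25
  blue: 913 × 2/4 = 456.5
  white: 913 × 1/4 = 228.25
Contribution of white: (233 − 228.25)² / 228.25 = 0.0988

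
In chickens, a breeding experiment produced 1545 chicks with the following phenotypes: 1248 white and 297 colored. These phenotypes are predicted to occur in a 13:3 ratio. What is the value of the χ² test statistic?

0.227

The 13:3 ratio has 16 parts, so with N = 1545 the expected counts are:
  white: 1545 × 13/16 = 1255.3125
  colored: 1545 × 3/16 = 289.6875
χ² = Σ (O − E)² / E
  white: (1248 − 1255.3125)² / 1255.3125 = 0.0426
  colored: (297 − 289.6875)² / 289.6875 = 0.1846
χ² = 0.0426 + 0.1846 = 0.2272 ≈ 0.227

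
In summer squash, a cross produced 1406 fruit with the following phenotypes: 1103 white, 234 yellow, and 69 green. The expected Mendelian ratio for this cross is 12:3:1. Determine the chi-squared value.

Under the 12:3:1 hypothesis (Σ ratio = 16, N = 1406):
  white: 1406 × 12/16 = 1054.5
  yellow: 1406 × 3/16 = 263.625
  green: 1406 × 1/16 = 87.875
χ² = Σ (O − E)² / E
  white: (1103 − 1054.5)² / 1054.5 = 2.2307
  yellow: (234 − 263.625)² / 263.625 = 3.3291
  green: (69 − 87.875)² / 87.875 = 4.0542
χ² = 2.2307 + 3.3291 + 4.0542 = 9.614

9.614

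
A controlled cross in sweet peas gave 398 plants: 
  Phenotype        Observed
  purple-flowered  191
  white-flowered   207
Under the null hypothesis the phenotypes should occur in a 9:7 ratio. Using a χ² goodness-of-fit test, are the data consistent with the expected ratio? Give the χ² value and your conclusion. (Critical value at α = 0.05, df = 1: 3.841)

Under the 9:7 hypothesis (Σ ratio = 16, N = 398):
  purple-flowered: 398 × 9/16 = 223.875
  white-flowered: 398 × 7/16 = 174.125
χ² = Σ (O − E)² / E
  purple-flowered: (191 − 223.875)² / 223.875 = 4.8275
  white-flowered: (207 − 174.125)² / 174.125 = 6.2068
χ² = 4.8275 + 6.2068 = 11.0343 ≈ 11.034
Degrees of freedom = 2 − 1 = 1; critical value at α = 0.05 is 3.841.
Since 11.034 > 3.841, we reject the null hypothesis — the data do not fit the 9:7 ratio.

11.034; not consistent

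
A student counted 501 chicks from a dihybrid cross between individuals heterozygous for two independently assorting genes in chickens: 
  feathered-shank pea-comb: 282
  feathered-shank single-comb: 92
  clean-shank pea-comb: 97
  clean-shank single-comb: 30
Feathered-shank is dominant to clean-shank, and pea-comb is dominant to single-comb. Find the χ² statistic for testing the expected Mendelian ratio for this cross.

A dihybrid F₂ with independent assortment and complete dominance at both loci gives a 9:3:3:1 phenotypic ratio.
Under the 9:3:3:1 hypothesis (Σ ratio = 16, N = 501):
  feathered-shank pea-comb: 501 × 9/16 = 281.8125
  feathered-shank single-comb: 501 × 3/16 = 93.9375
  clean-shank pea-comb: 501 × 3/16 = 93.9375
  clean-shank single-comb: 501 × 1/16 = 31.3125
χ² = Σ (O − E)² / E
  feathered-shank pea-comb: (282 − 281.8125)² / 281.8125 = 0.0001
  feathered-shank single-comb: (92 − 93.9375)² / 93.9375 = 0.0400
  clean-shank pea-comb: (97 − 93.9375)² / 93.9375 = 0.0998
  clean-shank single-comb: (30 − 31.3125)² / 31.3125 = 0.0550
χ² = 0.0001 + 0.0400 + 0.0998 + 0.0550 = 0.1949 ≈ 0.195

0.195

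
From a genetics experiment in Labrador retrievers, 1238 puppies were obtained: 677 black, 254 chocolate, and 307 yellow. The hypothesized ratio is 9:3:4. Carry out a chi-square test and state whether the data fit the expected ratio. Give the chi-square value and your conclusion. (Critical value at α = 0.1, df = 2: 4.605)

Total ratio parts = 16. Expected numbers out of 1238:
  black: 1238 × 9/16 = 696.375
  chocolate: 1238 × 3/16 = 232.125
  yellow: 1238 × 4/16 = 309.5
χ² = Σ (O − E)² / E
  black: (677 − 696.375)² / 696.375 = 0.5391
  chocolate: (254 − 232.125)² / 232.125 = 2.0615
  yellow: (307 − 309.5)² / 309.5 = 0.0202
χ² = 0.5391 + 2.0615 + 0.0202 = 2.6208 ≈ 2.621
Degrees of freedom = 3 − 1 = 2; critical value at α = 0.1 is 4.605.
Since 2.621 < 4.605, we fail to reject the null hypothesis — the data are consistent with the 9:3:4 ratio.

2.621; consistent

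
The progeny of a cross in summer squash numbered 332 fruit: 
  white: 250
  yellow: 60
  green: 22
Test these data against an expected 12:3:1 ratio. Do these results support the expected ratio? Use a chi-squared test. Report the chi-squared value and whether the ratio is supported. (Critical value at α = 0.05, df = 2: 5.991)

Expected counts for N = 332 under a 12:3:1 ratio (total parts = 16):
  white: 332 × 12/16 = 249
  yellow: 332 × 3/16 = 62.25
  green: 332 × 1/16 = 20.75
χ² = Σ (O − E)² / E
  white: (250 − 249)² / 249 = 0.0040
  yellow: (60 − 62.25)² / 62.25 = 0.0813
  green: (22 − 20.75)² / 20.75 = 0.0753
χ² = 0.0040 + 0.0813 + 0.0753 = 0.1606 ≈ 0.161
Degrees of freedom = 3 − 1 = 2; critical value at α = 0.05 is 5.991.
Since 0.161 < 5.991, we fail to reject the null hypothesis — the data are consistent with the 12:3:1 ratio.

0.161; consistent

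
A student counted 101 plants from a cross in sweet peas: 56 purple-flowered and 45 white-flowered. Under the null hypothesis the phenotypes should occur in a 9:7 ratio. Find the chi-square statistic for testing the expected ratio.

The 9:7 ratio has 16 parts, so with N = 101 the expected counts are:
  purple-flowered: 101 × 9/16 = 56.8125
  white-flowered: 101 × 7/16 = 44.1875
χ² = Σ (O − E)² / E
  purple-flowered: (56 − 56.8125)² / 56.8125 = 0.0116
  white-flowered: (45 − 44.1875)² / 44.1875 = 0.0149
χ² = 0.0116 + 0.0149 = 0.0265 ≈ 0.027

0.027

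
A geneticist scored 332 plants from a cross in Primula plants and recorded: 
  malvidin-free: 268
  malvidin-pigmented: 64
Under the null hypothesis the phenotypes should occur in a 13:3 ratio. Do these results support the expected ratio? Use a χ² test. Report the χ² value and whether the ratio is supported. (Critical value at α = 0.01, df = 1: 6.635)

Under the 13:3 hypothesis (Σ ratio = 16, N = 332):
  malvidin-free: 332 × 13/16 = 269.75
  malvidin-pigmented: 332 × 3/16 = 62.25
χ² = Σ (O − E)² / E
  malvidin-free: (268 − 269.75)² / 269.75 = 0.0114
  malvidin-pigmented: (64 − 62.25)² / 62.25 = 0.0492
χ² = 0.0114 + 0.0492 = 0.0606 ≈ 0.061
Degrees of freedom = 2 − 1 = 1; critical value at α = 0.01 is 6.635.
Since 0.061 < 6.635, we fail to reject the null hypothesis — the data are consistent with the 13:3 ratio.

0.061; consistent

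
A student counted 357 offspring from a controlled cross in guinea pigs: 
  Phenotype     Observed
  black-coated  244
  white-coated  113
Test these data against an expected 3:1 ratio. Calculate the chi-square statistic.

Expected counts for N = 357 under a 3:1 ratio (total parts = 4):
  black-coated: 357 × 3/4 = 267.75
  white-coated: 357 × 1/4 = 89.25
χ² = Σ (O − E)² / E
  black-coated: (244 − 267.75)² / 267.75 = 2.1067
  white-coated: (113 − 89.25)² / 89.25 = 6.3200
χ² = 2.1067 + 6.3200 = 8.4267 ≈ 8.427

8.427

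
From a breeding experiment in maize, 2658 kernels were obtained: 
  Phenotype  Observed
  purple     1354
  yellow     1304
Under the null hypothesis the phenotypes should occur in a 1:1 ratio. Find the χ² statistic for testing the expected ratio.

Total ratio parts = 2. Expected numbers out of 2658:
  purple: 2658 × 1/2 = 1329
  yellow: 2658 × 1/2 = 1329
χ² = Σ (O − E)² / E
  purple: (1354 − 1329)² / 1329 = 0.4703
  yellow: (1304 − 1329)² / 1329 = 0.4703
χ² = 0.4703 + 0.4703 = 0.9406 ≈ 0.941

0.941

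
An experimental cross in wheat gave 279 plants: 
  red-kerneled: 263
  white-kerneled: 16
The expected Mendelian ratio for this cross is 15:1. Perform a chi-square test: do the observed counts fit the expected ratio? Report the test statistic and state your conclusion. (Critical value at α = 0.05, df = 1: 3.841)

Under the 15:1 hypothesis (Σ ratio = 16, N = 279):
  red-kerneled: 279 × 15/16 = 261.5625
  white-kerneled: 279 × 1/16 = 17.4375
χ² = Σ (O − E)² / E
  red-kerneled: (263 − 261.5625)² / 261.5625 = 0.0079
  white-kerneled: (16 − 17.4375)² / 17.4375 = 0.1185
χ² = 0.0079 + 0.1185 = 0.1264 ≈ 0.126
Degrees of freedom = 2 − 1 = 1; critical value at α = 0.05 is 3.841.
Since 0.126 < 3.841, we fail to reject the null hypothesis — the data are consistent with the 15:1 ratio.

0.126; consistent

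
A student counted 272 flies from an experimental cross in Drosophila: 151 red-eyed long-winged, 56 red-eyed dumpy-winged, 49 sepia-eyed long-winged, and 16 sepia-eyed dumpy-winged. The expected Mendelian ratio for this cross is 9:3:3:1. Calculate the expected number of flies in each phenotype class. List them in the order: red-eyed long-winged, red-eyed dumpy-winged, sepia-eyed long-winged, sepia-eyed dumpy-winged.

153, 51, 51, 17

Total ratio parts = 16. Expected numbers out of 272:
  red-eyed long-winged: 272 × 9/16 = 153
  red-eyed dumpy-winged: 272 × 3/16 = 51
  sepia-eyed long-winged: 272 × 3/16 = 51
  sepia-eyed dumpy-winged: 272 × 1/16 = 17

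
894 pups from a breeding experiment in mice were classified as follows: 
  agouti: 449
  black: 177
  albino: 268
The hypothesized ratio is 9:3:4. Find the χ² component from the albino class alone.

8.860

Total ratio parts = 16. Expected numbers out of 894:
  agouti: 894 × 9/16 = 502.875
  black: 894 × 3/16 = 167.625
  albino: 894 × 4/16 = 223.5
Contribution of albino: (268 − 223.5)² / 223.5 = 8.8602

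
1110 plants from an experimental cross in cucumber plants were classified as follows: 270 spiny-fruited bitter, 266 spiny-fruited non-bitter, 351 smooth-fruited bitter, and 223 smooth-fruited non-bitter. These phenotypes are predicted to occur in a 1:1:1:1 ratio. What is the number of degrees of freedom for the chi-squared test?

A goodness-of-fit test with 4 phenotype classes has df = 4 − 1 = 3.

3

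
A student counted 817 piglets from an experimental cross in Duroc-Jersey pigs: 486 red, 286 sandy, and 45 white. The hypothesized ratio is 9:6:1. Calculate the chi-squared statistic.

Total ratio parts = 16. Expected numbers out of 817:
  red: 817 × 9/16 = 459.5625
  sandy: 817 × 6/16 = 306.375
  white: 817 × 1/16 = 51.0625
χ² = Σ (O − E)² / E
  red: (486 − 459.5625)² / 459.5625 = 1.5209
  sandy: (286 − 306.375)² / 306.375 = 1.3550
  white: (45 − 51.0625)² / 51.0625 = 0.7198
χ² = 1.5209 + 1.3550 + 0.7198 = 3.5957 ≈ 3.596

3.596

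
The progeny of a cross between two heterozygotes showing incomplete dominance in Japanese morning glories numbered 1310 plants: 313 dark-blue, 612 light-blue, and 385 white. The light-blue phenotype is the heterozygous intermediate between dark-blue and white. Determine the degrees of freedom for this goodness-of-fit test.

2

With incomplete dominance, a heterozygote × heterozygote cross gives a 1:2:1 phenotypic ratio.
A goodness-of-fit test with 3 phenotype classes has df = 3 − 1 = 2.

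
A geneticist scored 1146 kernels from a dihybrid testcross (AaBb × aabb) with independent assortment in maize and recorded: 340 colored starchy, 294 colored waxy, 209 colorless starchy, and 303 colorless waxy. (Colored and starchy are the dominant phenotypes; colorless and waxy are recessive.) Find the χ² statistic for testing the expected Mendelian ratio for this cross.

32.101

A dihybrid testcross with independent assortment gives a 1:1:1:1 ratio.
The 1:1:1:1 ratio has 4 parts, so with N = 1146 the expected counts are:
  colored starchy: 1146 × 1/4 = 286.5
  colored waxy: 1146 × 1/4 = 286.5
  colorless starchy: 1146 × 1/4 = 286.5
  colorless waxy: 1146 × 1/4 = 286.5
χ² = Σ (O − E)² / E
  colored starchy: (340 − 286.5)² / 286.5 = 9.9904
  colored waxy: (294 − 286.5)² / 286.5 = 0.1963
  colorless starchy: (209 − 286.5)² / 286.5 = 20.9642
  colorless waxy: (303 − 286.5)² / 286.5 = 0.9503
χ² = 9.9904 + 0.1963 + 20.9642 + 0.9503 = 32.1012 ≈ 32.101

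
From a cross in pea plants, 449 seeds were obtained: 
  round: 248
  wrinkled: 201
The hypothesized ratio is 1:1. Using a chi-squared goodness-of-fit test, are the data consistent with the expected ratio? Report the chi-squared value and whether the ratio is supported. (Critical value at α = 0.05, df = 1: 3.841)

4.920; not consistent

Under the 1:1 hypothesis (Σ ratio = 2, N = 449):
  round: 449 × 1/2 = 224.5
  wrinkled: 449 × 1/2 = 224.5
χ² = Σ (O − E)² / E
  round: (248 − 224.5)² / 224.5 = 2.4599
  wrinkled: (201 − 224.5)² / 224.5 = 2.4599
χ² = 2.4599 + 2.4599 = 4.9198 ≈ 4.920
Degrees of freedom = 2 − 1 = 1; critical value at α = 0.05 is 3.841.
Since 4.920 > 3.841, we reject the null hypothesis — the data do not fit the 1:1 ratio.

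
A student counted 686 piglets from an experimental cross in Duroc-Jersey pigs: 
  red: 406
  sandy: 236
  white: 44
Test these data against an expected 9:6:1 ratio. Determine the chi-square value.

2.834

Under the 9:6:1 hypothesis (Σ ratio = 16, N = 686):
  red: 686 × 9/16 = 385.875
  sandy: 686 × 6/16 = 257.25
  white: 686 × 1/16 = 42.875
χ² = Σ (O − E)² / E
  red: (406 − 385.875)² / 385.875 = 1.0496
  sandy: (236 − 257.25)² / 257.25 = 1.7553
  white: (44 − 42.875)² / 42.875 = 0.0295
χ² = 1.0496 + 1.7553 + 0.0295 = 2.8344 ≈ 2.834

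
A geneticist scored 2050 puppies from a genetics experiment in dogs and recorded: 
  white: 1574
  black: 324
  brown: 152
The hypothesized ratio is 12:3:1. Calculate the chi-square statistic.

14.799

Expected counts for N = 2050 under a 12:3:1 ratio (total parts = 16):
  white: 2050 × 12/16 = 1537.5
  black: 2050 × 3/16 = 384.375
  brown: 2050 × 1/16 = 128.125
χ² = Σ (O − E)² / E
  white: (1574 − 1537.5)² / 1537.5 = 0.8665
  black: (324 − 384.375)² / 384.375 = 9.4833
  brown: (152 − 128.125)² / 128.125 = 4.4489
χ² = 0.8665 + 9.4833 + 4.4489 = 14.7987 ≈ 14.799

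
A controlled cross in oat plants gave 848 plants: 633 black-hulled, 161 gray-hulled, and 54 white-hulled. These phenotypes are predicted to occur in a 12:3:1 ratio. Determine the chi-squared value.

Total ratio parts = 16. Expected numbers out of 848:
  black-hulled: 848 × 12/16 = 636
  gray-hulled: 848 × 3/16 = 159
  white-hulled: 848 × 1/16 = 53
χ² = Σ (O − E)² / E
  black-hulled: (633 − 636)² / 636 = 0.0142
  gray-hulled: (161 − 159)² / 159 = 0.0252
  white-hulled: (54 − 53)² / 53 = 0.0189
χ² = 0.0142 + 0.0252 + 0.0189 = 0.0583 ≈ 0.058

0.058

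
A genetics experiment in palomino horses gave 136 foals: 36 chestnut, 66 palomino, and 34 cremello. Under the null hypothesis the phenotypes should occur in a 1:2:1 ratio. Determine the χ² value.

Expected counts for N = 136 under a 1:2:1 ratio (total parts = 4):
  chestnut: 136 × 1/4 = 34
  palomino: 136 × 2/4 = 68
  cremello: 136 × 1/4 = 34
χ² = Σ (O − E)² / E
  chestnut: (36 − 34)² / 34 = 0.1176
  palomino: (66 − 68)² / 68 = 0.0588
  cremello: (34 − 34)² / 34 = 0.0000
χ² = 0.1176 + 0.0588 + 0.0000 = 0.1764 ≈ 0.176

0.176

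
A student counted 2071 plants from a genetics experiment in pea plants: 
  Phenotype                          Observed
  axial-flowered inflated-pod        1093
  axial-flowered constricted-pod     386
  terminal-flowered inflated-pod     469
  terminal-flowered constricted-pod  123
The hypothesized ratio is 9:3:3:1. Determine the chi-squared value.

21.542

Total ratio parts = 16. Expected numbers out of 2071:
  axial-flowered inflated-pod: 2071 × 9/16 = 1164.9375
  axial-flowered constricted-pod: 2071 × 3/16 = 388.3125
  terminal-flowered inflated-pod: 2071 × 3/16 = 388.3125
  terminal-flowered constricted-pod: 2071 × 1/16 = 129.4375
χ² = Σ (O − E)² / E
  axial-flowered inflated-pod: (1093 − 1164.9375)² / 1164.9375 = 4.4423
  axial-flowered constricted-pod: (386 − 388.3125)² / 388.3125 = 0.0138
  terminal-flowered inflated-pod: (469 − 388.3125)² / 388.3125 = 16.7661
  terminal-flowered constricted-pod: (123 − 129.4375)² / 129.4375 = 0.3202
χ² = 4.4423 + 0.0138 + 16.7661 + 0.3202 = 21.5424 ≈ 21.542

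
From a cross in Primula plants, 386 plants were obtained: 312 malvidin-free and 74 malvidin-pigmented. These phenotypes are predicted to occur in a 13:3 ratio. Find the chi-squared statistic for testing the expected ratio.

Expected counts for N = 386 under a 13:3 ratio (total parts = 16):
  malvidin-free: 386 × 13/16 = 313.625
  malvidin-pigmented: 386 × 3/16 = 72.375
χ² = Σ (O − E)² / E
  malvidin-free: (312 − 313.625)² / 313.625 = 0.0084
  malvidin-pigmented: (74 − 72.375)² / 72.375 = 0.0365
χ² = 0.0084 + 0.0365 = 0.0449 ≈ 0.045

0.045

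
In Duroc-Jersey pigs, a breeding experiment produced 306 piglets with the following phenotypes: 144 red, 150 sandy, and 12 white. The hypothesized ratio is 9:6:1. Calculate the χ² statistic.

Total ratio parts = 16. Expected numbers out of 306:
  red: 306 × 9/16 = 172.125
  sandy: 306 × 6/16 = 114.75
  white: 306 × 1/16 = 19.125
χ² = Σ (O − E)² / E
  red: (144 − 172.125)² / 172.125 = 4.5956
  sandy: (150 − 114.75)² / 114.75 = 10.8284
  white: (12 − 19.125)² / 19.125 = 2.6544
χ² = 4.5956 + 10.8284 + 2.6544 = 18.0784 ≈ 18.078

18.078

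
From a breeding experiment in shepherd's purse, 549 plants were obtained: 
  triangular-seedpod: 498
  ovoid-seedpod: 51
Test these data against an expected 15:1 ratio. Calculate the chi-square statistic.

8.657

Expected counts for N = 549 under a 15:1 ratio (total parts = 16):
  triangular-seedpod: 549 × 15/16 = 514.6875
  ovoid-seedpod: 549 × 1/16 = 34.3125
χ² = Σ (O − E)² / E
  triangular-seedpod: (498 − 514.6875)² / 514.6875 = 0.5411
  ovoid-seedpod: (51 − 34.3125)² / 34.3125 = 8.1158
χ² = 0.5411 + 8.1158 = 8.6569 ≈ 8.657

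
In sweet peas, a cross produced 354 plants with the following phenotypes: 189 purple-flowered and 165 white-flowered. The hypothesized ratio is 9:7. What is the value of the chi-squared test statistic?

1.177

Expected counts for N = 354 under a 9:7 ratio (total parts = 16):
  purple-flowered: 354 × 9/16 = 199.125
  white-flowered: 354 × 7/16 = 154.875
χ² = Σ (O − E)² / E
  purple-flowered: (189 − 199.125)² / 199.125 = 0.5148
  white-flowered: (165 − 154.875)² / 154.875 = 0.6619
χ² = 0.5148 + 0.6619 = 1.1767 ≈ 1.177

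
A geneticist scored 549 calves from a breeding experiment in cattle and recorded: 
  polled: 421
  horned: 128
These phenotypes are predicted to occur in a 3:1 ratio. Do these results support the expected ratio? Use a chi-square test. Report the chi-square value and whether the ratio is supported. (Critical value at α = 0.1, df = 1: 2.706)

0.831; consistent

Expected counts for N = 549 under a 3:1 ratio (total parts = 4):
  polled: 549 × 3/4 = 411.75
  horned: 549 × 1/4 = 137.25
χ² = Σ (O − E)² / E
  polled: (421 − 411.75)² / 411.75 = 0.2078
  horned: (128 − 137.25)² / 137.25 = 0.6234
χ² = 0.2078 + 0.6234 = 0.8312 ≈ 0.831
Degrees of freedom = 2 − 1 = 1; critical value at α = 0.1 is 2.706.
Since 0.831 < 2.706, we fail to reject the null hypothesis — the data are consistent with the 3:1 ratio.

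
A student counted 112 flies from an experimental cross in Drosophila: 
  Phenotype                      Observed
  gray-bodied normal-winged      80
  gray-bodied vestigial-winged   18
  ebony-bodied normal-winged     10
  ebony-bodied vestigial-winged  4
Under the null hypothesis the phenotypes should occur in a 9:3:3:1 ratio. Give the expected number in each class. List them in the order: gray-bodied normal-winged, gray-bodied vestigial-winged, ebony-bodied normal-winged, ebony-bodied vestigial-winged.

Under the 9:3:3:1 hypothesis (Σ ratio = 16, N = 112):
  gray-bodied normal-winged: 112 × 9/16 = 63
  gray-bodied vestigial-winged: 112 × 3/16 = 21
  ebony-bodied normal-winged: 112 × 3/16 = 21
  ebony-bodied vestigial-winged: 112 × 1/16 = 7

63, 21, 21, 7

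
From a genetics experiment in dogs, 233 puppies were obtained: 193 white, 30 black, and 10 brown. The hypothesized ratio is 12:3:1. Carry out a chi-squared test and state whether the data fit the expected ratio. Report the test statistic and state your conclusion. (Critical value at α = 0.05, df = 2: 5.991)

Expected counts for N = 233 under a 12:3:1 ratio (total parts = 16):
  white: 233 × 12/16 = 174.75
  black: 233 × 3/16 = 43.6875
  brown: 233 × 1/16 = 14.5625
χ² = Σ (O − E)² / E
  white: (193 − 174.75)² / 174.75 = 1.9059
  black: (30 − 43.6875)² / 43.6875 = 4.2884
  brown: (10 − 14.5625)² / 14.5625 = 1.4295
χ² = 1.9059 + 4.2884 + 1.4295 = 7.6238 ≈ 7.624
Degrees of freedom = 3 − 1 = 2; critical value at α = 0.05 is 5.991.
Since 7.624 > 5.991, we reject the null hypothesis — the data do not fit the 12:3:1 ratio.

7.624; not consistent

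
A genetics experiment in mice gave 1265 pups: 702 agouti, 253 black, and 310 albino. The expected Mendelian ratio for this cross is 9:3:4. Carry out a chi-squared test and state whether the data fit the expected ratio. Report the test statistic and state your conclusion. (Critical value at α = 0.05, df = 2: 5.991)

1.306; consistent

Expected counts for N = 1265 under a 9:3:4 ratio (total parts = 16):
  agouti: 1265 × 9/16 = 711.5625
  black: 1265 × 3/16 = 237.1875
  albino: 1265 × 4/16 = 316.25
χ² = Σ (O − E)² / E
  agouti: (702 − 711.5625)² / 711.5625 = 0.1285
  black: (253 − 237.1875)² / 237.1875 = 1.0542
  albino: (310 − 316.25)² / 316.25 = 0.1235
χ² = 0.1285 + 1.0542 + 0.1235 = 1.3062 ≈ 1.306
Degrees of freedom = 3 − 1 = 2; critical value at α = 0.05 is 5.991.
Since 1.306 < 5.991, we fail to reject the null hypothesis — the data are consistent with the 9:3:4 ratio.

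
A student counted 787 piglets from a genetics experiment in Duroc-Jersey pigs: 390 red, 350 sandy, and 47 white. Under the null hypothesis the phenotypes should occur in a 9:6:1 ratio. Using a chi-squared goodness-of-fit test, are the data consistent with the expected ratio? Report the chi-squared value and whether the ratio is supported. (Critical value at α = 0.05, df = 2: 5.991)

16.571; not consistent

Expected counts for N = 787 under a 9:6:1 ratio (total parts = 16):
  red: 787 × 9/16 = 442.6875
  sandy: 787 × 6/16 = 295.125
  white: 787 × 1/16 = 49.1875
χ² = Σ (O − E)² / E
  red: (390 − 442.6875)² / 442.6875 = 6.2707
  sandy: (350 − 295.125)² / 295.125 = 10.2034
  white: (47 − 49.1875)² / 49.1875 = 0.0973
χ² = 6.2707 + 10.2034 + 0.0973 = 16.5714 ≈ 16.571
Degrees of freedom = 3 − 1 = 2; critical value at α = 0.05 is 5.991.
Since 16.571 > 5.991, we reject the null hypothesis — the data do not fit the 9:6:1 ratio.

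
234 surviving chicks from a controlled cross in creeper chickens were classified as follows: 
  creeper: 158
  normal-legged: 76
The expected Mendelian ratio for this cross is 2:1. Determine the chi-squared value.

0.077

Expected counts for N = 234 under a 2:1 ratio (total parts = 3):
  creeper: 234 × 2/3 = 156
  normal-legged: 234 × 1/3 = 78
χ² = Σ (O − E)² / E
  creeper: (158 − 156)² / 156 = 0.0256
  normal-legged: (76 − 78)² / 78 = 0.0513
χ² = 0.0256 + 0.0513 = 0.0769 ≈ 0.077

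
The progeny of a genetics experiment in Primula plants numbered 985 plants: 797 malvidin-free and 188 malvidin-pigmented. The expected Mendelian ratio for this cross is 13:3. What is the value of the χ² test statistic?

0.073

The 13:3 ratio has 16 parts, so with N = 985 the expected counts are:
  malvidin-free: 985 × 13/16 = 800.3125
  malvidin-pigmented: 985 × 3/16 = 184.6875
χ² = Σ (O − E)² / E
  malvidin-free: (797 − 800.3125)² / 800.3125 = 0.0137
  malvidin-pigmented: (188 − 184.6875)² / 184.6875 = 0.0594
χ² = 0.0137 + 0.0594 = 0.0731 ≈ 0.073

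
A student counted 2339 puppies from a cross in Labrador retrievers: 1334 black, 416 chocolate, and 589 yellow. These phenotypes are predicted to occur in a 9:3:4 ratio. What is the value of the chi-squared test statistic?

Under the 9:3:4 hypothesis (Σ ratio = 16, N = 2339):
  black: 2339 × 9/16 = 1315.6875
  chocolate: 2339 × 3/16 = 438.5625
  yellow: 2339 × 4/16 = 584.75
χ² = Σ (O − E)² / E
  black: (1334 − 1315.6875)² / 1315.6875 = 0.2549
  chocolate: (416 − 438.5625)² / 438.5625 = 1.1608
  yellow: (589 − 584.75)² / 584.75 = 0.0309
χ² = 0.2549 + 1.1608 + 0.0309 = 1.4466 ≈ 1.447

1.447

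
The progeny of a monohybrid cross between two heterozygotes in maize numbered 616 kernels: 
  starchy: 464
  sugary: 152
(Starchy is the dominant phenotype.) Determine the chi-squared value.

For a monohybrid cross between heterozygotes with complete dominance, the expected phenotypic ratio is 3:1.
The 3:1 ratio has 4 parts, so with N = 616 the expected counts are:
  starchy: 616 × 3/4 = 462
  sugary: 616 × 1/4 = 154
χ² = Σ (O − E)² / E
  starchy: (464 − 462)² / 462 = 0.0087
  sugary: (152 − 154)² / 154 = 0.0260
χ² = 0.0087 + 0.0260 = 0.0347 ≈ 0.035

0.035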